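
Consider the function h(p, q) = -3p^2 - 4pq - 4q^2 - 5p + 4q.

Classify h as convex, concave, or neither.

h is quadratic, so its Hessian is the constant matrix H = [[-6, -4], [-4, -8]].
det(H) = 32, tr(H) = -14.
det(H) > 0 and tr(H) < 0, so H is negative definite everywhere: concave.

concave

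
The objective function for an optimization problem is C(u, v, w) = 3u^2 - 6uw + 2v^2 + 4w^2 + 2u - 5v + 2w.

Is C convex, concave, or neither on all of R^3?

C is quadratic, so its Hessian is the constant matrix H = [[6, 0, -6], [0, 4, 0], [-6, 0, 8]].
Leading principal minors: 6, 24, 48.
All positive ⇒ H ≻ 0 ⇒ convex.

convex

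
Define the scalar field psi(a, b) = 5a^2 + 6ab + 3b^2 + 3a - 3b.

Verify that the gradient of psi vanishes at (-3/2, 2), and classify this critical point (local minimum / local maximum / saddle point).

∇psi = (10a + 6b + 3, 6a + 6b - 3); substituting (-3/2, 2) gives ∇psi = (0, 0), so (-3/2, 2) is indeed a critical point.
The Hessian of psi is constant: H = [[10, 6], [6, 6]].
det(H) = 10·6 − 6² = 24.
det(H) > 0 and tr(H) = 16 > 0, so H is positive definite and the point is a local minimum.

local minimum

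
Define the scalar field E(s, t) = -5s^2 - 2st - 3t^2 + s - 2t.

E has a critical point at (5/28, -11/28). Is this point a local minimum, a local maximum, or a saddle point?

The Hessian of E is constant: H = [[-10, -2], [-2, -6]].
det(H) = (-10)·(-6) − (-2)² = 56.
det(H) > 0 and tr(H) = -16 < 0, so H is negative definite and the point is a local maximum.

local maximum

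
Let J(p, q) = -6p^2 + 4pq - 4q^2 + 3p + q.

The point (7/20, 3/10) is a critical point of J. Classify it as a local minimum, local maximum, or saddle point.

The Hessian of J is constant: H = [[-12, 4], [4, -8]].
det(H) = (-12)·(-8) − 4² = 80.
det(H) > 0 and tr(H) = -20 < 0, so H is negative definite and the point is a local maximum.

local maximum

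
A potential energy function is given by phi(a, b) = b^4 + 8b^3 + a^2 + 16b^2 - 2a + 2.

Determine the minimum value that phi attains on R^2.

phi(a,b) separates as P(a) + Q(b) + 2, so its minimum is min P + min Q + 2.
P'(a) = 2a - 2 vanishes at a ∈ {1}; Q'(b) = 4b(b + 2)(b + 4) vanishes at b ∈ {-4, -2, 0}.
Local minima of P (where P''>0): P(1)=-1. Local minima of Q: Q(-4)=0, Q(0)=0.
So the global minimum of phi is P(1) + Q(-4) + 2 = -1 + 0 + 2 = 1, attained at (1, -4).

1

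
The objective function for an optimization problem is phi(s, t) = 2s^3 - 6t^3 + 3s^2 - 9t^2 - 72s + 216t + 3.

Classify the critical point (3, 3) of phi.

saddle point

The mixed partial ∂²phi/∂s∂t is 0, so the Hessian at any point is diag(phi_ss, phi_tt) = diag(6(2s + 1), -18(2t + 1)).
At (3, 3): H = diag(42, -126).
The eigenvalues have opposite signs, so H is indefinite: a saddle point.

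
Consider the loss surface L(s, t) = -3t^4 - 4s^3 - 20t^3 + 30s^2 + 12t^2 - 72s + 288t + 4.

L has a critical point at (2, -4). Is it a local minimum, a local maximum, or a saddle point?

saddle point

The mixed partial ∂²L/∂s∂t is 0, so the Hessian at any point is diag(L_ss, L_tt) = diag(12(-2s + 5), 12(-3t^2 - 10t + 2)).
At (2, -4): H = diag(12, -72).
The eigenvalues have opposite signs, so H is indefinite: a saddle point.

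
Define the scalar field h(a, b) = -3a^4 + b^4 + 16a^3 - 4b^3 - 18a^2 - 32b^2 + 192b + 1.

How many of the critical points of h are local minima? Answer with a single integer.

h separates as a function of a plus a function of b, so ∇h=0 decouples.
∂h/∂a = -12a(a - 3)(a - 1) = 0 at a ∈ {0, 1, 3}; ∂h/∂b = 4(b - 4)(b - 3)(b + 4) = 0 at b ∈ {-4, 3, 4}.
The Hessian is diagonal: diag(h_aa, h_bb). Second derivatives: h_aa(0)=-36, h_aa(1)=24, h_aa(3)=-72; h_bb(-4)=224, h_bb(3)=-28, h_bb(4)=32.
Local minima occur where both diagonal entries positive: (1, -4), (1, 4). Count: 2.

2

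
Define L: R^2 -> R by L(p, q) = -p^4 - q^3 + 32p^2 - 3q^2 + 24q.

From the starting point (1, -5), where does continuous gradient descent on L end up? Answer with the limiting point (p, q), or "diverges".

L is separable, so gradient descent decouples: p follows -∂L/∂p, q follows -∂L/∂q.
∂L/∂p = -4p(p - 4)(p + 4); at p=1 this is 60, so p decreases.
∂L/∂q = -3(q - 2)(q + 4); at q=-5 this is -21, so q increases.
p converges to its nearest critical value 0 (a local min of the p-part); q converges to -4. The iterate converges to (0, -4).

(0, -4)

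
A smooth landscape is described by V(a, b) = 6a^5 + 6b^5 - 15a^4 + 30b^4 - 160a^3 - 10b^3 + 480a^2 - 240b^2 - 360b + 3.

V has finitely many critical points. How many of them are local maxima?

V separates as a function of a plus a function of b, so ∇V=0 decouples.
∂V/∂a = 30a(a - 4)(a - 2)(a + 4) = 0 at a ∈ {-4, 0, 2, 4}; ∂V/∂b = 30(b - 2)(b + 1)(b + 2)(b + 3) = 0 at b ∈ {-3, -2, -1, 2}.
The Hessian is diagonal: diag(V_aa, V_bb). Second derivatives: V_aa(-4)=-5760, V_aa(0)=960, V_aa(2)=-720, V_aa(4)=1920; V_bb(-3)=-300, V_bb(-2)=120, V_bb(-1)=-180, V_bb(2)=1800.
Local maxima occur where both diagonal entries negative: (-4, -3), (-4, -1), (2, -3), (2, -1). Count: 4.

4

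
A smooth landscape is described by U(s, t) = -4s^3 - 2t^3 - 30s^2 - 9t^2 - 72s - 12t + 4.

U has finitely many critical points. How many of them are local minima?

1

U separates as a function of s plus a function of t, so ∇U=0 decouples.
∂U/∂s = -12(s + 2)(s + 3) = 0 at s ∈ {-3, -2}; ∂U/∂t = -6(t + 1)(t + 2) = 0 at t ∈ {-2, -1}.
The Hessian is diagonal: diag(U_ss, U_tt). Second derivatives: U_ss(-3)=12, U_ss(-2)=-12; U_tt(-2)=6, U_tt(-1)=-6.
Local minima occur where both diagonal entries positive: (-3, -2). Count: 1.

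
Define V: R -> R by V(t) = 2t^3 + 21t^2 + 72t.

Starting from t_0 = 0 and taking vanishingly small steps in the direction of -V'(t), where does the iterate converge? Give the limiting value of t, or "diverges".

V'(t) = 6(t + 3)(t + 4), so V'(0) = 72.
Gradient descent moves in the -V' direction, i.e. t is decreasing.
The nearest critical point in that direction is t = -3, where V'' = 6 > 0 (a local minimum). The iterate converges there.

-3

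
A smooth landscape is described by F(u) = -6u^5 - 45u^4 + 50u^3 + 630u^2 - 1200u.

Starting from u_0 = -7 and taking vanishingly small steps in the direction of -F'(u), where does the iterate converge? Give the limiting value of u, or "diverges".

F'(u) = -30(u - 2)(u - 1)(u + 4)(u + 5), so F'(-7) = -12960.
Gradient descent moves in the -F' direction, i.e. u is increasing.
The nearest critical point in that direction is u = -5, where F'' = 1260 > 0 (a local minimum). The iterate converges there.

-5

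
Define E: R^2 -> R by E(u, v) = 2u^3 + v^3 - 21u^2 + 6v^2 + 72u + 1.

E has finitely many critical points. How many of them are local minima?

1

E separates as a function of u plus a function of v, so ∇E=0 decouples.
∂E/∂u = 6(u - 4)(u - 3) = 0 at u ∈ {3, 4}; ∂E/∂v = 3v(v + 4) = 0 at v ∈ {-4, 0}.
The Hessian is diagonal: diag(E_uu, E_vv). Second derivatives: E_uu(3)=-6, E_uu(4)=6; E_vv(-4)=-12, E_vv(0)=12.
Local minima occur where both diagonal entries positive: (4, 0). Count: 1.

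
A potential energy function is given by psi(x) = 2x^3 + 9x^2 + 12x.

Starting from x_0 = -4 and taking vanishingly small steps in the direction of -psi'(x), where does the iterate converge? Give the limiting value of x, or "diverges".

psi'(x) = 6(x + 1)(x + 2), so psi'(-4) = 36.
Gradient descent moves in the -psi' direction, i.e. x is decreasing.
There is no critical point below x=-4, and psi' keeps the same sign, so the iterate runs off to −∞.

diverges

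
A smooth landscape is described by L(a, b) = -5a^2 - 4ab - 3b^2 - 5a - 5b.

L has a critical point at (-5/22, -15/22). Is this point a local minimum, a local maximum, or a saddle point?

local maximum

The Hessian of L is constant: H = [[-10, -4], [-4, -6]].
det(H) = (-10)·(-6) − (-4)² = 44.
det(H) > 0 and tr(H) = -16 < 0, so H is negative definite and the point is a local maximum.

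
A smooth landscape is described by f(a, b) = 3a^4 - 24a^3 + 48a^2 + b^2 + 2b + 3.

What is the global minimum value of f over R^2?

2

f(a,b) separates as P(a) + Q(b) + 3, so its minimum is min P + min Q + 3.
P'(a) = 12a(a - 4)(a - 2) vanishes at a ∈ {0, 2, 4}; Q'(b) = 2b + 2 vanishes at b ∈ {-1}.
Local minima of P (where P''>0): P(0)=0, P(4)=0. Local minima of Q: Q(-1)=-1.
So the global minimum of f is P(0) + Q(-1) + 3 = 0 − 1 + 3 = 2, attained at (0, -1).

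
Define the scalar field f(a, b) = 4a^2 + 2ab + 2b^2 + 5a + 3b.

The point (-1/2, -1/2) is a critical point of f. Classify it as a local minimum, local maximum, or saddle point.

The Hessian of f is constant: H = [[8, 2], [2, 4]].
det(H) = 8·4 − 2² = 28.
det(H) > 0 and tr(H) = 12 > 0, so H is positive definite and the point is a local minimum.

local minimum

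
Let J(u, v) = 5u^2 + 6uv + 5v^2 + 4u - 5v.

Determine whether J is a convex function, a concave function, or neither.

convex

J is quadratic, so its Hessian is the constant matrix H = [[10, 6], [6, 10]].
det(H) = 64, tr(H) = 20.
det(H) > 0 and tr(H) > 0, so H is positive definite everywhere: convex.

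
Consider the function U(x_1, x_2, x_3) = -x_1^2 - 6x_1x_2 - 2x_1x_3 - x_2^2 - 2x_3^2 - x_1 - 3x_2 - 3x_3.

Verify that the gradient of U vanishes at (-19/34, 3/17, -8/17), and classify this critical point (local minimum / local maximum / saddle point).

∇U = (-2x_1 - 6x_2 - 2x_3 - 1, -6x_1 - 2x_2 - 3, -2x_1 - 4x_3 - 3); substituting (-19/34, 3/17, -8/17) gives ∇U = (0, 0, 0), so (-19/34, 3/17, -8/17) is indeed a critical point.
The Hessian is constant: H = [[-2, -6, -2], [-6, -2, 0], [-2, 0, -4]].
Leading principal minors: Δ₁ = -2, Δ₂ = -32, Δ₃ = 136.
The minors fit neither the all-positive nor the alternating-sign pattern, so H is indefinite: a saddle point.

saddle point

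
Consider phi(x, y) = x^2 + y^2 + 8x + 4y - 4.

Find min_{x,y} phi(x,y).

-24

phi(x,y) separates as P(x) + Q(y) − 4, so its minimum is min P + min Q − 4.
P'(x) = 2x + 8 vanishes at x ∈ {-4}; Q'(y) = 2y + 4 vanishes at y ∈ {-2}.
Local minima of P (where P''>0): P(-4)=-16. Local minima of Q: Q(-2)=-4.
So the global minimum of phi is P(-4) + Q(-2) − 4 = -16 − 4 − 4 = -24, attained at (-4, -2).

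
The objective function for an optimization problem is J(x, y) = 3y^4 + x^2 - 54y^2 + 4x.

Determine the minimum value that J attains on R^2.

J(x,y) separates as P(x) + Q(y), so its minimum is min P + min Q.
P'(x) = 2x + 4 vanishes at x ∈ {-2}; Q'(y) = 12y(y - 3)(y + 3) vanishes at y ∈ {-3, 0, 3}.
Local minima of P (where P''>0): P(-2)=-4. Local minima of Q: Q(-3)=-243, Q(3)=-243.
So the global minimum of J is P(-2) + Q(-3) = -4 − 243 = -247, attained at (-2, -3).

-247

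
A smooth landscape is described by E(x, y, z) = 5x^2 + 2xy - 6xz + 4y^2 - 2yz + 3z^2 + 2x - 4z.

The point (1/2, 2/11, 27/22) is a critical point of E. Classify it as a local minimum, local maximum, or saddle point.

The Hessian is constant: H = [[10, 2, -6], [2, 8, -2], [-6, -2, 6]].
Leading principal minors: Δ₁ = 10, Δ₂ = 76, Δ₃ = 176.
All leading minors are positive, so H is positive definite: a local minimum.

local minimum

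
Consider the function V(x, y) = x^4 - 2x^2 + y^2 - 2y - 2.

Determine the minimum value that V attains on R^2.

V(x,y) separates as P(x) + Q(y) − 2, so its minimum is min P + min Q − 2.
P'(x) = 4x(x - 1)(x + 1) vanishes at x ∈ {-1, 0, 1}; Q'(y) = 2y - 2 vanishes at y ∈ {1}.
Local minima of P (where P''>0): P(-1)=-1, P(1)=-1. Local minima of Q: Q(1)=-1.
So the global minimum of V is P(-1) + Q(1) − 2 = -1 − 1 − 2 = -4, attained at (-1, 1).

-4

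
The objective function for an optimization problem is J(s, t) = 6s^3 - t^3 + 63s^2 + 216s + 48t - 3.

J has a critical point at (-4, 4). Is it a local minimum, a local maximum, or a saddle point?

The mixed partial ∂²J/∂s∂t is 0, so the Hessian at any point is diag(J_ss, J_tt) = diag(18(2s + 7), -6t).
At (-4, 4): H = diag(-18, -24).
Both eigenvalues are negative, so H is negative definite: a local maximum.

local maximum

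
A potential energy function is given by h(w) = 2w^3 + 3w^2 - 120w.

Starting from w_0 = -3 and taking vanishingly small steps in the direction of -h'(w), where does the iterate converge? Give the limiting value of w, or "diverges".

4

h'(w) = 6(w - 4)(w + 5), so h'(-3) = -84.
Gradient descent moves in the -h' direction, i.e. w is increasing.
The nearest critical point in that direction is w = 4, where h'' = 54 > 0 (a local minimum). The iterate converges there.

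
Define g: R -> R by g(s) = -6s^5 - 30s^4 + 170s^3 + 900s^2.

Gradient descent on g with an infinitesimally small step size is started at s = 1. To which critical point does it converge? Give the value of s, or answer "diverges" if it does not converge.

0

g'(s) = -30s(s - 4)(s + 3)(s + 5), so g'(1) = 2160.
Gradient descent moves in the -g' direction, i.e. s is decreasing.
The nearest critical point in that direction is s = 0, where g'' = 1800 > 0 (a local minimum). The iterate converges there.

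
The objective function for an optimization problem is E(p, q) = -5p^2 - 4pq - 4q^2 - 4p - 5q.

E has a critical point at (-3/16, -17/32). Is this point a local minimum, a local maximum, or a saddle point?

local maximum

The Hessian of E is constant: H = [[-10, -4], [-4, -8]].
det(H) = (-10)·(-8) − (-4)² = 64.
det(H) > 0 and tr(H) = -18 < 0, so H is negative definite and the point is a local maximum.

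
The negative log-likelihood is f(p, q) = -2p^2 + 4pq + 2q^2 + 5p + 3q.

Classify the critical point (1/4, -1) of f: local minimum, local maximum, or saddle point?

saddle point

The Hessian of f is constant: H = [[-4, 4], [4, 4]].
det(H) = (-4)·4 − 4² = -32.
Since det(H) < 0, H is indefinite and the critical point is a saddle point.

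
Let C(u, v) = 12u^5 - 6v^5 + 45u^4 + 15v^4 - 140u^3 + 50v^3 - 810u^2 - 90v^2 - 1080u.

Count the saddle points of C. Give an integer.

8

C separates as a function of u plus a function of v, so ∇C=0 decouples.
∂C/∂u = 60(u - 3)(u + 1)(u + 2)(u + 3) = 0 at u ∈ {-3, -2, -1, 3}; ∂C/∂v = -30v(v - 3)(v - 1)(v + 2) = 0 at v ∈ {-2, 0, 1, 3}.
The Hessian is diagonal: diag(C_uu, C_vv). Second derivatives: C_uu(-3)=-720, C_uu(-2)=300, C_uu(-1)=-480, C_uu(3)=7200; C_vv(-2)=900, C_vv(0)=-180, C_vv(1)=180, C_vv(3)=-900.
Saddle points occur where the two diagonal entries have opposite signs: (-3, -2), (-3, 1), (-2, 0), (-2, 3), (-1, -2), (-1, 1), (3, 0), (3, 3). Count: 8.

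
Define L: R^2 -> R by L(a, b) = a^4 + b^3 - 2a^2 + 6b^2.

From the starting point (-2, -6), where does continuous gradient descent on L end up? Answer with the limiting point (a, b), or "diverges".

L is separable, so gradient descent decouples: a follows -∂L/∂a, b follows -∂L/∂b.
∂L/∂a = 4a(a - 1)(a + 1); at a=-2 this is -24, so a increases.
∂L/∂b = 3b(b + 4); at b=-6 this is 36, so b decreases.
The b-coordinate has no critical point in that direction and runs off to infinity.

diverges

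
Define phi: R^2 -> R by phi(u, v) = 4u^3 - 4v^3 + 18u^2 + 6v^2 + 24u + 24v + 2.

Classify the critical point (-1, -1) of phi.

The mixed partial ∂²phi/∂u∂v is 0, so the Hessian at any point is diag(phi_uu, phi_vv) = diag(12(2u + 3), 12(-2v + 1)).
At (-1, -1): H = diag(12, 36).
Both eigenvalues are positive, so H is positive definite: a local minimum.

local minimum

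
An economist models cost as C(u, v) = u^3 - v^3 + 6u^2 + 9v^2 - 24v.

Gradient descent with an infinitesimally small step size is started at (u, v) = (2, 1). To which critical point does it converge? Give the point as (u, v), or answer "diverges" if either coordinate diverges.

(0, 2)

C is separable, so gradient descent decouples: u follows -∂C/∂u, v follows -∂C/∂v.
∂C/∂u = 3u(u + 4); at u=2 this is 36, so u decreases.
∂C/∂v = -3(v - 4)(v - 2); at v=1 this is -9, so v increases.
u converges to its nearest critical value 0 (a local min of the u-part); v converges to 2. The iterate converges to (0, 2).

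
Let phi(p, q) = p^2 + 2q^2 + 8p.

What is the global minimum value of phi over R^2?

phi(p,q) separates as A(p) + B(q), so its minimum is min A + min B.
A'(p) = 2p + 8 vanishes at p ∈ {-4}; B'(q) = 4q vanishes at q ∈ {0}.
Local minima of A (where A''>0): A(-4)=-16. Local minima of B: B(0)=0.
So the global minimum of phi is A(-4) + B(0) = -16 + 0 = -16, attained at (-4, 0).

-16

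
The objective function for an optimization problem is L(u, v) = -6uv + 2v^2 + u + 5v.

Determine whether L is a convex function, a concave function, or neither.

neither

L is quadratic, so its Hessian is the constant matrix H = [[0, -6], [-6, 4]].
det(H) = -36, tr(H) = 4.
det(H) < 0, so H is indefinite: neither convex nor concave.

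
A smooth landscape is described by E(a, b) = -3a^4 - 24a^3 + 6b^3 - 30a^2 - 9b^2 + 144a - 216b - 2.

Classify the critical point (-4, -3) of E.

The mixed partial ∂²E/∂a∂b is 0, so the Hessian at any point is diag(E_aa, E_bb) = diag(-12(3a^2 + 12a + 5), 18(2b - 1)).
At (-4, -3): H = diag(-60, -126).
Both eigenvalues are negative, so H is negative definite: a local maximum.

local maximum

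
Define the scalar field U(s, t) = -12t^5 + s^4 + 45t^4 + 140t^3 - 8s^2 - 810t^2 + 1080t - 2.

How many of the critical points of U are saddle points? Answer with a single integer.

U separates as a function of s plus a function of t, so ∇U=0 decouples.
∂U/∂s = 4s(s - 2)(s + 2) = 0 at s ∈ {-2, 0, 2}; ∂U/∂t = -60(t - 3)(t - 2)(t - 1)(t + 3) = 0 at t ∈ {-3, 1, 2, 3}.
The Hessian is diagonal: diag(U_ss, U_tt). Second derivatives: U_ss(-2)=32, U_ss(0)=-16, U_ss(2)=32; U_tt(-3)=7200, U_tt(1)=-480, U_tt(2)=300, U_tt(3)=-720.
Saddle points occur where the two diagonal entries have opposite signs: (-2, 1), (-2, 3), (0, -3), (0, 2), (2, 1), (2, 3). Count: 6.

6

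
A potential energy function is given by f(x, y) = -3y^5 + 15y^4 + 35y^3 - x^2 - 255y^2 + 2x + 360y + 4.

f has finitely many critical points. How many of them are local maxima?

f separates as a function of x plus a function of y, so ∇f=0 decouples.
∂f/∂x = -2(x - 1) = 0 at x ∈ {1}; ∂f/∂y = -15(y - 4)(y - 2)(y - 1)(y + 3) = 0 at y ∈ {-3, 1, 2, 4}.
The Hessian is diagonal: diag(f_xx, f_yy). Second derivatives: f_xx(1)=-2; f_yy(-3)=2100, f_yy(1)=-180, f_yy(2)=150, f_yy(4)=-630.
Local maxima occur where both diagonal entries negative: (1, 1), (1, 4). Count: 2.

2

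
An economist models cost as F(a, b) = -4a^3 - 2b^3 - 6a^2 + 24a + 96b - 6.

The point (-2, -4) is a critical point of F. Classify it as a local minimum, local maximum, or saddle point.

The mixed partial ∂²F/∂a∂b is 0, so the Hessian at any point is diag(F_aa, F_bb) = diag(-12(2a + 1), -12b).
At (-2, -4): H = diag(36, 48).
Both eigenvalues are positive, so H is positive definite: a local minimum.

local minimum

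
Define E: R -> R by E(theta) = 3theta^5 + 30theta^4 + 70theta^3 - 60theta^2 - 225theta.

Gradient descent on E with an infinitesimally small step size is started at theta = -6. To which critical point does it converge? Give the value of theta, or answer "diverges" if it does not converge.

diverges

E'(theta) = 15(theta - 1)(theta + 1)(theta + 3)(theta + 5), so E'(-6) = 1575.
Gradient descent moves in the -E' direction, i.e. theta is decreasing.
There is no critical point below theta=-6, and E' keeps the same sign, so the iterate runs off to −∞.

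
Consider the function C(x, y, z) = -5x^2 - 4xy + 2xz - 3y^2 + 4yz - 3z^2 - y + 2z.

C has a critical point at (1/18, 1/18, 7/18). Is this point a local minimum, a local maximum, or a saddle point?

local maximum

The Hessian is constant: H = [[-10, -4, 2], [-4, -6, 4], [2, 4, -6]].
Leading principal minors: Δ₁ = -10, Δ₂ = 44, Δ₃ = -144.
The minors alternate sign starting negative (−, +, −), so H is negative definite: a local maximum.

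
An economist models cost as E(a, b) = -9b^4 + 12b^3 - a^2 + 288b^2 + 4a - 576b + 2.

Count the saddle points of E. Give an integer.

E separates as a function of a plus a function of b, so ∇E=0 decouples.
∂E/∂a = -2(a - 2) = 0 at a ∈ {2}; ∂E/∂b = -36(b - 4)(b - 1)(b + 4) = 0 at b ∈ {-4, 1, 4}.
The Hessian is diagonal: diag(E_aa, E_bb). Second derivatives: E_aa(2)=-2; E_bb(-4)=-1440, E_bb(1)=540, E_bb(4)=-864.
Saddle points occur where the two diagonal entries have opposite signs: (2, 1). Count: 1.

1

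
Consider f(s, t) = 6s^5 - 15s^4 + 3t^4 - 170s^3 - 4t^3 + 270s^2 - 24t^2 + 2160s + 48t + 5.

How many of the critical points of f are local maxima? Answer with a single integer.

f separates as a function of s plus a function of t, so ∇f=0 decouples.
∂f/∂s = 30(s - 4)(s - 3)(s + 2)(s + 3) = 0 at s ∈ {-3, -2, 3, 4}; ∂f/∂t = 12(t - 2)(t - 1)(t + 2) = 0 at t ∈ {-2, 1, 2}.
The Hessian is diagonal: diag(f_ss, f_tt). Second derivatives: f_ss(-3)=-1260, f_ss(-2)=900, f_ss(3)=-900, f_ss(4)=1260; f_tt(-2)=144, f_tt(1)=-36, f_tt(2)=48.
Local maxima occur where both diagonal entries negative: (-3, 1), (3, 1). Count: 2.

2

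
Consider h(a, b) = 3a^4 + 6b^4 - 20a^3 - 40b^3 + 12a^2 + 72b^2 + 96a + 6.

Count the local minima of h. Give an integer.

h separates as a function of a plus a function of b, so ∇h=0 decouples.
∂h/∂a = 12(a - 4)(a - 2)(a + 1) = 0 at a ∈ {-1, 2, 4}; ∂h/∂b = 24b(b - 3)(b - 2) = 0 at b ∈ {0, 2, 3}.
The Hessian is diagonal: diag(h_aa, h_bb). Second derivatives: h_aa(-1)=180, h_aa(2)=-72, h_aa(4)=120; h_bb(0)=144, h_bb(2)=-48, h_bb(3)=72.
Local minima occur where both diagonal entries positive: (-1, 0), (-1, 3), (4, 0), (4, 3). Count: 4.

4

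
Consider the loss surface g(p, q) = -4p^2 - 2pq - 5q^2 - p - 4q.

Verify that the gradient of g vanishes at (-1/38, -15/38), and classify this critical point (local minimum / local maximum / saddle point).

local maximum

∇g = (-8p - 2q - 1, -2p - 10q - 4); substituting (-1/38, -15/38) gives ∇g = (0, 0), so (-1/38, -15/38) is indeed a critical point.
The Hessian of g is constant: H = [[-8, -2], [-2, -10]].
det(H) = (-8)·(-10) − (-2)² = 76.
det(H) > 0 and tr(H) = -18 < 0, so H is negative definite and the point is a local maximum.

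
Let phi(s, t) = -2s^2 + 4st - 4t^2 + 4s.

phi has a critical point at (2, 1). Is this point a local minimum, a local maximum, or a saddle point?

The Hessian of phi is constant: H = [[-4, 4], [4, -8]].
det(H) = (-4)·(-8) − 4² = 16.
det(H) > 0 and tr(H) = -12 < 0, so H is negative definite and the point is a local maximum.

local maximum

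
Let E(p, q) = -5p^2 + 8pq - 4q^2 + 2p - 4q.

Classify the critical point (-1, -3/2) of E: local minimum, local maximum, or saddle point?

local maximum

The Hessian of E is constant: H = [[-10, 8], [8, -8]].
det(H) = (-10)·(-8) − 8² = 16.
det(H) > 0 and tr(H) = -18 < 0, so H is negative definite and the point is a local maximum.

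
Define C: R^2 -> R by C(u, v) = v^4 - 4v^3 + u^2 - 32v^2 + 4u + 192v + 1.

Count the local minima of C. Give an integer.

C separates as a function of u plus a function of v, so ∇C=0 decouples.
∂C/∂u = 2(u + 2) = 0 at u ∈ {-2}; ∂C/∂v = 4(v - 4)(v - 3)(v + 4) = 0 at v ∈ {-4, 3, 4}.
The Hessian is diagonal: diag(C_uu, C_vv). Second derivatives: C_uu(-2)=2; C_vv(-4)=224, C_vv(3)=-28, C_vv(4)=32.
Local minima occur where both diagonal entries positive: (-2, -4), (-2, 4). Count: 2.

2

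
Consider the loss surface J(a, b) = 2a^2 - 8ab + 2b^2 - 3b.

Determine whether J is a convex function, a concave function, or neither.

neither

J is quadratic, so its Hessian is the constant matrix H = [[4, -8], [-8, 4]].
det(H) = -48, tr(H) = 8.
det(H) < 0, so H is indefinite: neither convex nor concave.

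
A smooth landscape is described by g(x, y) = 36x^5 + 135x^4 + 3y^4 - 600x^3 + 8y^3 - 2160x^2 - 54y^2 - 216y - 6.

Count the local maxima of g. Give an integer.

2

g separates as a function of x plus a function of y, so ∇g=0 decouples.
∂g/∂x = 180x(x - 3)(x + 2)(x + 4) = 0 at x ∈ {-4, -2, 0, 3}; ∂g/∂y = 12(y - 3)(y + 2)(y + 3) = 0 at y ∈ {-3, -2, 3}.
The Hessian is diagonal: diag(g_xx, g_yy). Second derivatives: g_xx(-4)=-10080, g_xx(-2)=3600, g_xx(0)=-4320, g_xx(3)=18900; g_yy(-3)=72, g_yy(-2)=-60, g_yy(3)=360.
Local maxima occur where both diagonal entries negative: (-4, -2), (0, -2). Count: 2.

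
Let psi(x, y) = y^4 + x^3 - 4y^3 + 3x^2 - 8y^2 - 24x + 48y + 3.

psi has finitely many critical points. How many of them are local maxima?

1

psi separates as a function of x plus a function of y, so ∇psi=0 decouples.
∂psi/∂x = 3(x - 2)(x + 4) = 0 at x ∈ {-4, 2}; ∂psi/∂y = 4(y - 3)(y - 2)(y + 2) = 0 at y ∈ {-2, 2, 3}.
The Hessian is diagonal: diag(psi_xx, psi_yy). Second derivatives: psi_xx(-4)=-18, psi_xx(2)=18; psi_yy(-2)=80, psi_yy(2)=-16, psi_yy(3)=20.
Local maxima occur where both diagonal entries negative: (-4, 2). Count: 1.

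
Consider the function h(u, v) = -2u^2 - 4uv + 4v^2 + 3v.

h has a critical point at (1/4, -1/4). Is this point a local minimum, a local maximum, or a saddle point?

saddle point

The Hessian of h is constant: H = [[-4, -4], [-4, 8]].
det(H) = (-4)·8 − (-4)² = -48.
Since det(H) < 0, H is indefinite and the critical point is a saddle point.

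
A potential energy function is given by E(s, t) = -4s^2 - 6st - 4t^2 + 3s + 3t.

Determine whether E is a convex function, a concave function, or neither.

E is quadratic, so its Hessian is the constant matrix H = [[-8, -6], [-6, -8]].
det(H) = 28, tr(H) = -16.
det(H) > 0 and tr(H) < 0, so H is negative definite everywhere: concave.

concave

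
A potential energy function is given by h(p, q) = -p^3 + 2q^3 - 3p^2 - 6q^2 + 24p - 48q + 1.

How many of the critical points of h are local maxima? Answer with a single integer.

h separates as a function of p plus a function of q, so ∇h=0 decouples.
∂h/∂p = -3(p - 2)(p + 4) = 0 at p ∈ {-4, 2}; ∂h/∂q = 6(q - 4)(q + 2) = 0 at q ∈ {-2, 4}.
The Hessian is diagonal: diag(h_pp, h_qq). Second derivatives: h_pp(-4)=18, h_pp(2)=-18; h_qq(-2)=-36, h_qq(4)=36.
Local maxima occur where both diagonal entries negative: (2, -2). Count: 1.

1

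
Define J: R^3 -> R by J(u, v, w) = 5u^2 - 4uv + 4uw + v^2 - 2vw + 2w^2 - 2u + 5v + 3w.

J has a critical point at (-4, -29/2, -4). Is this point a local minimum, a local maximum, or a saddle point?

local minimum

The Hessian is constant: H = [[10, -4, 4], [-4, 2, -2], [4, -2, 4]].
Leading principal minors: Δ₁ = 10, Δ₂ = 4, Δ₃ = 8.
All leading minors are positive, so H is positive definite: a local minimum.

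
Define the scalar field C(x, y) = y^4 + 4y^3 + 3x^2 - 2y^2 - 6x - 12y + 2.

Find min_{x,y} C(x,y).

-10

C(x,y) separates as P(x) + Q(y) + 2, so its minimum is min P + min Q + 2.
P'(x) = 6x - 6 vanishes at x ∈ {1}; Q'(y) = 4(y - 1)(y + 1)(y + 3) vanishes at y ∈ {-3, -1, 1}.
Local minima of P (where P''>0): P(1)=-3. Local minima of Q: Q(-3)=-9, Q(1)=-9.
So the global minimum of C is P(1) + Q(-3) + 2 = -3 − 9 + 2 = -10, attained at (1, -3).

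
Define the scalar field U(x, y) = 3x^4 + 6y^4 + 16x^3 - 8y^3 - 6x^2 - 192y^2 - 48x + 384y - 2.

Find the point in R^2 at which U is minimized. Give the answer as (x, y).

(-4, -4)

U(x,y) separates as P(x) + Q(y) − 2, so its minimum is min P + min Q − 2.
P'(x) = 12(x - 1)(x + 1)(x + 4) vanishes at x ∈ {-4, -1, 1}; Q'(y) = 24(y - 4)(y - 1)(y + 4) vanishes at y ∈ {-4, 1, 4}.
Local minima of P (where P''>0): P(-4)=-160, P(1)=-35. Local minima of Q: Q(-4)=-2560, Q(4)=-512.
So the global minimum of U is P(-4) + Q(-4) − 2 = -160 − 2560 − 2 = -2722, attained at (-4, -4).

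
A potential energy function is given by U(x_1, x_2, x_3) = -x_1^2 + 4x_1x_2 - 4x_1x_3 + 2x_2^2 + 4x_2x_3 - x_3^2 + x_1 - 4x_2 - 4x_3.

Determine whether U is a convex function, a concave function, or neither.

U is quadratic, so its Hessian is the constant matrix H = [[-2, 4, -4], [4, 4, 4], [-4, 4, -2]].
Leading principal minors: -2, -24, -112.
Neither pattern holds ⇒ H is indefinite ⇒ neither convex nor concave.

neither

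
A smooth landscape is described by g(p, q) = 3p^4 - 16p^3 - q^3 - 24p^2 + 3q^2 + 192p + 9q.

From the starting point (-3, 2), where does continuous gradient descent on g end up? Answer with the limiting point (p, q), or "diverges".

(-2, -1)

g is separable, so gradient descent decouples: p follows -∂g/∂p, q follows -∂g/∂q.
∂g/∂p = 12(p - 4)(p - 2)(p + 2); at p=-3 this is -420, so p increases.
∂g/∂q = -3(q - 3)(q + 1); at q=2 this is 9, so q decreases.
p converges to its nearest critical value -2 (a local min of the p-part); q converges to -1. The iterate converges to (-2, -1).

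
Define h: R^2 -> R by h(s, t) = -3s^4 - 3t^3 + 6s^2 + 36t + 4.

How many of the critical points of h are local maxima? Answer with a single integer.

h separates as a function of s plus a function of t, so ∇h=0 decouples.
∂h/∂s = -12s(s - 1)(s + 1) = 0 at s ∈ {-1, 0, 1}; ∂h/∂t = -9(t - 2)(t + 2) = 0 at t ∈ {-2, 2}.
The Hessian is diagonal: diag(h_ss, h_tt). Second derivatives: h_ss(-1)=-24, h_ss(0)=12, h_ss(1)=-24; h_tt(-2)=36, h_tt(2)=-36.
Local maxima occur where both diagonal entries negative: (-1, 2), (1, 2). Count: 2.

2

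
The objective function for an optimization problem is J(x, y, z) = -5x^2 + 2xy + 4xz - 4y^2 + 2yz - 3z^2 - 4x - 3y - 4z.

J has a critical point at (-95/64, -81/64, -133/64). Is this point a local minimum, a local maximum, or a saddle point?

local maximum

The Hessian is constant: H = [[-10, 2, 4], [2, -8, 2], [4, 2, -6]].
Leading principal minors: Δ₁ = -10, Δ₂ = 76, Δ₃ = -256.
The minors alternate sign starting negative (−, +, −), so H is negative definite: a local maximum.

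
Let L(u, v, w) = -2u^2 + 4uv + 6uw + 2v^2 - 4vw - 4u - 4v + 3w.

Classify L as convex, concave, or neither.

neither

L is quadratic, so its Hessian is the constant matrix H = [[-4, 4, 6], [4, 4, -4], [6, -4, 0]].
Leading principal minors: -4, -32, -272.
Neither pattern holds ⇒ H is indefinite ⇒ neither convex nor concave.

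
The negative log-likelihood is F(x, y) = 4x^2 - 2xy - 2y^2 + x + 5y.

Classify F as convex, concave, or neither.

neither

F is quadratic, so its Hessian is the constant matrix H = [[8, -2], [-2, -4]].
det(H) = -36, tr(H) = 4.
det(H) < 0, so H is indefinite: neither convex nor concave.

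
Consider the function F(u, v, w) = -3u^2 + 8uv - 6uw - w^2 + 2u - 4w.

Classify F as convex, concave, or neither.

neither

F is quadratic, so its Hessian is the constant matrix H = [[-6, 8, -6], [8, 0, 0], [-6, 0, -2]].
Leading principal minors: -6, -64, 128.
Neither pattern holds ⇒ H is indefinite ⇒ neither convex nor concave.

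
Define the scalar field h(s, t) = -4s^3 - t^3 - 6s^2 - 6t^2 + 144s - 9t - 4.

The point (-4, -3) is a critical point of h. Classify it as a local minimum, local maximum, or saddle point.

local minimum

The mixed partial ∂²h/∂s∂t is 0, so the Hessian at any point is diag(h_ss, h_tt) = diag(-12(2s + 1), -6(t + 2)).
At (-4, -3): H = diag(84, 6).
Both eigenvalues are positive, so H is positive definite: a local minimum.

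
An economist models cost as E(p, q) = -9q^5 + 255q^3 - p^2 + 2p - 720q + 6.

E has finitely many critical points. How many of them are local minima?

E separates as a function of p plus a function of q, so ∇E=0 decouples.
∂E/∂p = -2(p - 1) = 0 at p ∈ {1}; ∂E/∂q = -45(q - 4)(q - 1)(q + 1)(q + 4) = 0 at q ∈ {-4, -1, 1, 4}.
The Hessian is diagonal: diag(E_pp, E_qq). Second derivatives: E_pp(1)=-2; E_qq(-4)=5400, E_qq(-1)=-1350, E_qq(1)=1350, E_qq(4)=-5400.
Local minima occur where both diagonal entries positive: none. Count: 0.

0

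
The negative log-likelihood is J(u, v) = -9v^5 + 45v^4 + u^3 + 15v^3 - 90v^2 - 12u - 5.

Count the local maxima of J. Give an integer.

2

J separates as a function of u plus a function of v, so ∇J=0 decouples.
∂J/∂u = 3(u - 2)(u + 2) = 0 at u ∈ {-2, 2}; ∂J/∂v = -45v(v - 4)(v - 1)(v + 1) = 0 at v ∈ {-1, 0, 1, 4}.
The Hessian is diagonal: diag(J_uu, J_vv). Second derivatives: J_uu(-2)=-12, J_uu(2)=12; J_vv(-1)=450, J_vv(0)=-180, J_vv(1)=270, J_vv(4)=-2700.
Local maxima occur where both diagonal entries negative: (-2, 0), (-2, 4). Count: 2.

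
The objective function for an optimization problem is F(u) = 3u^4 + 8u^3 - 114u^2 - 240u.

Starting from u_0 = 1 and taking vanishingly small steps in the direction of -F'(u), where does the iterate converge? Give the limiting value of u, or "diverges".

4

F'(u) = 12(u - 4)(u + 1)(u + 5), so F'(1) = -432.
Gradient descent moves in the -F' direction, i.e. u is increasing.
The nearest critical point in that direction is u = 4, where F'' = 540 > 0 (a local minimum). The iterate converges there.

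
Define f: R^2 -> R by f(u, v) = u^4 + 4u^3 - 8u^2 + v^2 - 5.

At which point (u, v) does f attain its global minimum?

(-4, 0)

f(u,v) separates as P(u) + Q(v) − 5, so its minimum is min P + min Q − 5.
P'(u) = 4u(u - 1)(u + 4) vanishes at u ∈ {-4, 0, 1}; Q'(v) = 2v vanishes at v ∈ {0}.
Local minima of P (where P''>0): P(-4)=-128, P(1)=-3. Local minima of Q: Q(0)=0.
So the global minimum of f is P(-4) + Q(0) − 5 = -128 + 0 − 5 = -133, attained at (-4, 0).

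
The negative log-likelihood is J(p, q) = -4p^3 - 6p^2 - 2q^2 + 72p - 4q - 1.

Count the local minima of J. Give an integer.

J separates as a function of p plus a function of q, so ∇J=0 decouples.
∂J/∂p = -12(p - 2)(p + 3) = 0 at p ∈ {-3, 2}; ∂J/∂q = -4(q + 1) = 0 at q ∈ {-1}.
The Hessian is diagonal: diag(J_pp, J_qq). Second derivatives: J_pp(-3)=60, J_pp(2)=-60; J_qq(-1)=-4.
Local minima occur where both diagonal entries positive: none. Count: 0.

0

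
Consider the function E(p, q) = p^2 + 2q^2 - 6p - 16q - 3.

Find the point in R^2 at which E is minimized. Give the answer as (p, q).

E(p,q) separates as A(p) + B(q) − 3, so its minimum is min A + min B − 3.
A'(p) = 2p - 6 vanishes at p ∈ {3}; B'(q) = 4q - 16 vanishes at q ∈ {4}.
Local minima of A (where A''>0): A(3)=-9. Local minima of B: B(4)=-32.
So the global minimum of E is A(3) + B(4) − 3 = -9 − 32 − 3 = -44, attained at (3, 4).

(3, 4)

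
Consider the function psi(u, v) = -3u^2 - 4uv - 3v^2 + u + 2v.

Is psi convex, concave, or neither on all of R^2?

concave

psi is quadratic, so its Hessian is the constant matrix H = [[-6, -4], [-4, -6]].
det(H) = 20, tr(H) = -12.
det(H) > 0 and tr(H) < 0, so H is negative definite everywhere: concave.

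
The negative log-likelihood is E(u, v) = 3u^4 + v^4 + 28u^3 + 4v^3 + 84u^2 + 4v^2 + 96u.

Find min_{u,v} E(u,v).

-64

E(u,v) separates as P(u) + Q(v), so its minimum is min P + min Q.
P'(u) = 12(u + 1)(u + 2)(u + 4) vanishes at u ∈ {-4, -2, -1}; Q'(v) = 4v(v + 1)(v + 2) vanishes at v ∈ {-2, -1, 0}.
Local minima of P (where P''>0): P(-4)=-64, P(-1)=-37. Local minima of Q: Q(-2)=0, Q(0)=0.
So the global minimum of E is P(-4) + Q(-2) = -64 + 0 = -64, attained at (-4, -2).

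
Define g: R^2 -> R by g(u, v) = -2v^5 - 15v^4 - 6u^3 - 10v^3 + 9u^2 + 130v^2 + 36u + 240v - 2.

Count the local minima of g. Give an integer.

g separates as a function of u plus a function of v, so ∇g=0 decouples.
∂g/∂u = -18(u - 2)(u + 1) = 0 at u ∈ {-1, 2}; ∂g/∂v = -10(v - 2)(v + 1)(v + 3)(v + 4) = 0 at v ∈ {-4, -3, -1, 2}.
The Hessian is diagonal: diag(g_uu, g_vv). Second derivatives: g_uu(-1)=54, g_uu(2)=-54; g_vv(-4)=180, g_vv(-3)=-100, g_vv(-1)=180, g_vv(2)=-900.
Local minima occur where both diagonal entries positive: (-1, -4), (-1, -1). Count: 2.

2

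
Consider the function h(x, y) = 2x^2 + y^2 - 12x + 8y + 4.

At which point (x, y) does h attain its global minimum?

h(x,y) separates as P(x) + Q(y) + 4, so its minimum is min P + min Q + 4.
P'(x) = 4x - 12 vanishes at x ∈ {3}; Q'(y) = 2y + 8 vanishes at y ∈ {-4}.
Local minima of P (where P''>0): P(3)=-18. Local minima of Q: Q(-4)=-16.
So the global minimum of h is P(3) + Q(-4) + 4 = -18 − 16 + 4 = -30, attained at (3, -4).

(3, -4)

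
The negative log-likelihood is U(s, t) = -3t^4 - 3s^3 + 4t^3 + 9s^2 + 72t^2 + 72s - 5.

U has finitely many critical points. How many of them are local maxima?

2

U separates as a function of s plus a function of t, so ∇U=0 decouples.
∂U/∂s = -9(s - 4)(s + 2) = 0 at s ∈ {-2, 4}; ∂U/∂t = -12t(t - 4)(t + 3) = 0 at t ∈ {-3, 0, 4}.
The Hessian is diagonal: diag(U_ss, U_tt). Second derivatives: U_ss(-2)=54, U_ss(4)=-54; U_tt(-3)=-252, U_tt(0)=144, U_tt(4)=-336.
Local maxima occur where both diagonal entries negative: (4, -3), (4, 4). Count: 2.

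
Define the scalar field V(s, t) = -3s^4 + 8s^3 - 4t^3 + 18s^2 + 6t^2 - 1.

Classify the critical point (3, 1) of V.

The mixed partial ∂²V/∂s∂t is 0, so the Hessian at any point is diag(V_ss, V_tt) = diag(12(-3s^2 + 4s + 3), 12(-2t + 1)).
At (3, 1): H = diag(-144, -12).
Both eigenvalues are negative, so H is negative definite: a local maximum.

local maximum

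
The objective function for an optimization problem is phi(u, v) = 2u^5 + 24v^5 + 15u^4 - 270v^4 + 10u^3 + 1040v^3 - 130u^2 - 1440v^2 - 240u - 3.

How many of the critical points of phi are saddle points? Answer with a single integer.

8

phi separates as a function of u plus a function of v, so ∇phi=0 decouples.
∂phi/∂u = 10(u - 2)(u + 1)(u + 3)(u + 4) = 0 at u ∈ {-4, -3, -1, 2}; ∂phi/∂v = 120v(v - 4)(v - 3)(v - 2) = 0 at v ∈ {0, 2, 3, 4}.
The Hessian is diagonal: diag(phi_uu, phi_vv). Second derivatives: phi_uu(-4)=-180, phi_uu(-3)=100, phi_uu(-1)=-180, phi_uu(2)=900; phi_vv(0)=-2880, phi_vv(2)=480, phi_vv(3)=-360, phi_vv(4)=960.
Saddle points occur where the two diagonal entries have opposite signs: (-4, 2), (-4, 4), (-3, 0), (-3, 3), (-1, 2), (-1, 4), (2, 0), (2, 3). Count: 8.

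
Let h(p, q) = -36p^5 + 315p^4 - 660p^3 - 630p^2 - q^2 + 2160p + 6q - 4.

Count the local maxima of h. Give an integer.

h separates as a function of p plus a function of q, so ∇h=0 decouples.
∂h/∂p = -180(p - 4)(p - 3)(p - 1)(p + 1) = 0 at p ∈ {-1, 1, 3, 4}; ∂h/∂q = -2(q - 3) = 0 at q ∈ {3}.
The Hessian is diagonal: diag(h_pp, h_qq). Second derivatives: h_pp(-1)=7200, h_pp(1)=-2160, h_pp(3)=1440, h_pp(4)=-2700; h_qq(3)=-2.
Local maxima occur where both diagonal entries negative: (1, 3), (4, 3). Count: 2.

2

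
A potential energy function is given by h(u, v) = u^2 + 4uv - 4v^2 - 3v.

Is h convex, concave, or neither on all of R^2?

h is quadratic, so its Hessian is the constant matrix H = [[2, 4], [4, -8]].
det(H) = -32, tr(H) = -6.
det(H) < 0, so H is indefinite: neither convex nor concave.

neither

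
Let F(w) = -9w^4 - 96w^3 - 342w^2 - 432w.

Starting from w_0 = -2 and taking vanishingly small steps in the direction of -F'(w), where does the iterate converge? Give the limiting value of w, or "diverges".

-3

F'(w) = -36(w + 1)(w + 3)(w + 4), so F'(-2) = 72.
Gradient descent moves in the -F' direction, i.e. w is decreasing.
The nearest critical point in that direction is w = -3, where F'' = 72 > 0 (a local minimum). The iterate converges there.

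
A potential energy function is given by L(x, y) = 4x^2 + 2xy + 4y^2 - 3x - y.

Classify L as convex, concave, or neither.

convex

L is quadratic, so its Hessian is the constant matrix H = [[8, 2], [2, 8]].
det(H) = 60, tr(H) = 16.
det(H) > 0 and tr(H) > 0, so H is positive definite everywhere: convex.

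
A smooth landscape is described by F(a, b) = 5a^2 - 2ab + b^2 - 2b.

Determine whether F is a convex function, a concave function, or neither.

F is quadratic, so its Hessian is the constant matrix H = [[10, -2], [-2, 2]].
det(H) = 16, tr(H) = 12.
det(H) > 0 and tr(H) > 0, so H is positive definite everywhere: convex.

convex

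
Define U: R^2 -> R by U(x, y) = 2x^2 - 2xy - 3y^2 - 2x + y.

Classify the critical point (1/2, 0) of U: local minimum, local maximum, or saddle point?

The Hessian of U is constant: H = [[4, -2], [-2, -6]].
det(H) = 4·(-6) − (-2)² = -28.
Since det(H) < 0, H is indefinite and the critical point is a saddle point.

saddle point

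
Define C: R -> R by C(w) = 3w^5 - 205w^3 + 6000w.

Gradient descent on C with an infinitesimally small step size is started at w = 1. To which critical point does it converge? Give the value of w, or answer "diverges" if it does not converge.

-4

C'(w) = 15(w - 5)(w - 4)(w + 4)(w + 5), so C'(1) = 5400.
Gradient descent moves in the -C' direction, i.e. w is decreasing.
The nearest critical point in that direction is w = -4, where C'' = 1080 > 0 (a local minimum). The iterate converges there.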